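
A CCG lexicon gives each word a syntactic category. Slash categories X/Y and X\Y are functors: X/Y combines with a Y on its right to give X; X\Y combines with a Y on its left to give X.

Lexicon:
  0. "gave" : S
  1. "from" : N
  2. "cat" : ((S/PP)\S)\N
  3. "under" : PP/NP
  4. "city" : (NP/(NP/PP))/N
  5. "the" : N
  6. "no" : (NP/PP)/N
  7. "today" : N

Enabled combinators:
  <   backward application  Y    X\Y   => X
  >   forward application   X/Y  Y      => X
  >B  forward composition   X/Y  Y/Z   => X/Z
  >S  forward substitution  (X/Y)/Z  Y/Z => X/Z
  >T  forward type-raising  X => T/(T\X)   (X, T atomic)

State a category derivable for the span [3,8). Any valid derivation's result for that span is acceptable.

[0,8] S   >
  [0,3] S/PP   <
    [0,1] "gave" : S
    [1,3] (S/PP)\S   <
      [1,2] "from" : N
      [2,3] "cat" : ((S/PP)\S)\N
  [3,8] PP   >
    [3,4] "under" : PP/NP
    [4,8] NP   >
      [4,6] NP/(NP/PP)   >
        [4,5] "city" : (NP/(NP/PP))/N
        [5,6] "the" : N
      [6,8] NP/PP   >
        [6,7] "no" : (NP/PP)/N
        [7,8] "today" : N

PP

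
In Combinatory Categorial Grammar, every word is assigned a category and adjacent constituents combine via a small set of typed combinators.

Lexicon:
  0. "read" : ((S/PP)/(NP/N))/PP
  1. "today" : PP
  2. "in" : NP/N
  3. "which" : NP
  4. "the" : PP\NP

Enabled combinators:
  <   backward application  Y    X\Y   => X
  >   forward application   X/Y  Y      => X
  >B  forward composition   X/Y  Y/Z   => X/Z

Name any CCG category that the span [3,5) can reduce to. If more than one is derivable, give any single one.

[0,5] S   >
  [0,3] S/PP   >
    [0,2] (S/PP)/(NP/N)   >
      [0,1] "read" : ((S/PP)/(NP/N))/PP
      [1,2] "today" : PP
    [2,3] "in" : NP/N
  [3,5] PP   <
    [3,4] "which" : NP
    [4,5] "the" : PP\NP

PP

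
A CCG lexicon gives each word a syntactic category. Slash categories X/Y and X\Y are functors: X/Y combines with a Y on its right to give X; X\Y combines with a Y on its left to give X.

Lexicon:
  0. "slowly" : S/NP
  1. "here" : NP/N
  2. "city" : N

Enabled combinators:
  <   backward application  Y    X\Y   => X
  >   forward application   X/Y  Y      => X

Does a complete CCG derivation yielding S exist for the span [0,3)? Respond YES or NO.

YES

[0,3] S   >
  [0,1] "slowly" : S/NP
  [1,3] NP   >
    [1,2] "here" : NP/N
    [2,3] "city" : N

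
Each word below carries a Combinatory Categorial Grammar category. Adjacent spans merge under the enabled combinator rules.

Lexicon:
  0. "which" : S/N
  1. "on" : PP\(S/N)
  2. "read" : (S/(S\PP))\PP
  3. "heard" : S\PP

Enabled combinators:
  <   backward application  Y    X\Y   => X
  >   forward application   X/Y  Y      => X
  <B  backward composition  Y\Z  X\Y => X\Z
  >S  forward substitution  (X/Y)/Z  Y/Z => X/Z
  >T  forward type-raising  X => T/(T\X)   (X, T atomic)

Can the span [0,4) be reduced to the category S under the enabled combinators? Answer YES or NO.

YES

[0,4] S   >
  [0,3] S/(S\PP)   <
    [0,2] PP   <
      [0,1] "which" : S/N
      [1,2] "on" : PP\(S/N)
    [2,3] "read" : (S/(S\PP))\PP
  [3,4] "heard" : S\PP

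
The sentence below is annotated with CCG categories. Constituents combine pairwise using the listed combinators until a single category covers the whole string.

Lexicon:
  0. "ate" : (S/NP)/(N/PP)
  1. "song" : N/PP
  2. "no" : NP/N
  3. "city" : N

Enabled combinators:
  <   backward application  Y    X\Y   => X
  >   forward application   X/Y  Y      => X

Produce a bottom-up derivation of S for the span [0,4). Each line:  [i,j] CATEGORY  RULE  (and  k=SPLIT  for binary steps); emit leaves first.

[0,1] (S/NP)/(N/PP)  lex  "ate"
[1,2] N/PP  lex  "song"
[0,2] S/NP  >  k=1
[2,3] NP/N  lex  "no"
[3,4] N  lex  "city"
[2,4] NP  >  k=3
[0,4] S  >  k=2

[0,4] S   >
  [0,2] S/NP   >
    [0,1] "ate" : (S/NP)/(N/PP)
    [1,2] "song" : N/PP
  [2,4] NP   >
    [2,3] "no" : NP/N
    [3,4] "city" : N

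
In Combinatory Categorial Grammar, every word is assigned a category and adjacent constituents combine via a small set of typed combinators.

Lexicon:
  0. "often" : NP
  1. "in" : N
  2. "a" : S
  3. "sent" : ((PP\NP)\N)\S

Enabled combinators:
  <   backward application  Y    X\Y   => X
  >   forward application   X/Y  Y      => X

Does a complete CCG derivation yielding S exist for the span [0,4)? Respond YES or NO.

NP N S ((PP\NP)\N)\S
CKY chart[0,4] = {PP}; S ∉ chart

NO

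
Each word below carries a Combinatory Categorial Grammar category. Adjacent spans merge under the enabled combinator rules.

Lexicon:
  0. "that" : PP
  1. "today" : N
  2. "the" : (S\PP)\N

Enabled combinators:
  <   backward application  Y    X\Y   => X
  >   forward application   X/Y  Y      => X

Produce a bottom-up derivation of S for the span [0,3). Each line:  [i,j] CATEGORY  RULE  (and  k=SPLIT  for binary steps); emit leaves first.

[0,1] PP  lex  "that"
[1,2] N  lex  "today"
[2,3] (S\PP)\N  lex  "the"
[1,3] S\PP  <  k=2
[0,3] S  <  k=1

[0,3] S   <
  [0,1] "that" : PP
  [1,3] S\PP   <
    [1,2] "today" : N
    [2,3] "the" : (S\PP)\N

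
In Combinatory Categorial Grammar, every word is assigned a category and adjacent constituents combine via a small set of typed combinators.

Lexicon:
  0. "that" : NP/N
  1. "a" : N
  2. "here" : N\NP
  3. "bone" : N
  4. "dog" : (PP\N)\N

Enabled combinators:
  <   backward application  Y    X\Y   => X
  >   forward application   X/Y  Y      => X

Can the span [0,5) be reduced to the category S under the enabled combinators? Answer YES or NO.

NP/N N N\NP N (PP\N)\N
CKY chart[0,5] = {PP}; S ∉ chart

NO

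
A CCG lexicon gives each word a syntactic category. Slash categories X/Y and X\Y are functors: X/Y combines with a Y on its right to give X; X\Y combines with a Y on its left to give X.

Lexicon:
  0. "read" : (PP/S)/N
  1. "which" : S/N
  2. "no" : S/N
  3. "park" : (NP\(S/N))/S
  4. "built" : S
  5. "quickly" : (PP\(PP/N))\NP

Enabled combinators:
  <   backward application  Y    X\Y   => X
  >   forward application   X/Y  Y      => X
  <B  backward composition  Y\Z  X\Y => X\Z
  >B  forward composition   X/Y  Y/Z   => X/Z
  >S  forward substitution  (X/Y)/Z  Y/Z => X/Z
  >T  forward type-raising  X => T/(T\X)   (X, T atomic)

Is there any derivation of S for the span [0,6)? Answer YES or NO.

NO

(PP/S)/N S/N S/N (NP\(S/N))/S S (PP\(PP/N))\NP
CKY chart[0,6] = {N/(N\PP), NP/(NP\PP), PP, PP/(PP\PP), S/(S\PP)}; S ∉ chart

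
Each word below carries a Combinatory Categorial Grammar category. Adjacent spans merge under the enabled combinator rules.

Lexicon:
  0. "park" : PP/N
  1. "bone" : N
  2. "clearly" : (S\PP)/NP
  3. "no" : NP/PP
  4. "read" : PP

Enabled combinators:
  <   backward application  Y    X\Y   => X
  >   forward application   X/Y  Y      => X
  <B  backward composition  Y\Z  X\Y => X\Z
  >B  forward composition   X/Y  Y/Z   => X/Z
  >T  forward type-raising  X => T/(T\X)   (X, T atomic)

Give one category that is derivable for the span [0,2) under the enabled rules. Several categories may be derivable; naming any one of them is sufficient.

[0,5] S   <
  [0,2] PP   >
    [0,1] "park" : PP/N
    [1,2] "bone" : N
  [2,5] S\PP   >
    [2,3] "clearly" : (S\PP)/NP
    [3,5] NP   >
      [3,4] "no" : NP/PP
      [4,5] "read" : PP

PP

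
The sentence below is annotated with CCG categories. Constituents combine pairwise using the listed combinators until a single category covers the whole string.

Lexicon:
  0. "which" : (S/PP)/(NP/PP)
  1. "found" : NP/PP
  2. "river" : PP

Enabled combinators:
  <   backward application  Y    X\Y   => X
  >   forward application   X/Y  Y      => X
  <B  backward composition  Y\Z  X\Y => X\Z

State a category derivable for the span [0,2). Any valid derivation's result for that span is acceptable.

[0,3] S   >
  [0,2] S/PP   >
    [0,1] "which" : (S/PP)/(NP/PP)
    [1,2] "found" : NP/PP
  [2,3] "river" : PP

S/PP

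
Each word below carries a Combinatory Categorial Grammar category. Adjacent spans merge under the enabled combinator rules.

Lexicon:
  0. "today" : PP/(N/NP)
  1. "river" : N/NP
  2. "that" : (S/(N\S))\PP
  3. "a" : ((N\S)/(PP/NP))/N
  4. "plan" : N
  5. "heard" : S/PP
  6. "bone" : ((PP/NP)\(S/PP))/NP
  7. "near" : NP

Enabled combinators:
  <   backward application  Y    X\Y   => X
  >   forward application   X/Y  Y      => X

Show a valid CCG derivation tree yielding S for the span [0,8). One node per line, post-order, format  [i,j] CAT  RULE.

[0,1] PP/(N/NP)  lex  "today"
[1,2] N/NP  lex  "river"
[0,2] PP  >  k=1
[2,3] (S/(N\S))\PP  lex  "that"
[0,3] S/(N\S)  <  k=2
[3,4] ((N\S)/(PP/NP))/N  lex  "a"
[4,5] N  lex  "plan"
[3,5] (N\S)/(PP/NP)  >  k=4
[5,6] S/PP  lex  "heard"
[6,7] ((PP/NP)\(S/PP))/NP  lex  "bone"
[7,8] NP  lex  "near"
[6,8] (PP/NP)\(S/PP)  >  k=7
[5,8] PP/NP  <  k=6
[3,8] N\S  >  k=5
[0,8] S  >  k=3

[0,8] S   >
  [0,3] S/(N\S)   <
    [0,2] PP   >
      [0,1] "today" : PP/(N/NP)
      [1,2] "river" : N/NP
    [2,3] "that" : (S/(N\S))\PP
  [3,8] N\S   >
    [3,5] (N\S)/(PP/NP)   >
      [3,4] "a" : ((N\S)/(PP/NP))/N
      [4,5] "plan" : N
    [5,8] PP/NP   <
      [5,6] "heard" : S/PP
      [6,8] (PP/NP)\(S/PP)   >
        [6,7] "bone" : ((PP/NP)\(S/PP))/NP
        [7,8] "near" : NP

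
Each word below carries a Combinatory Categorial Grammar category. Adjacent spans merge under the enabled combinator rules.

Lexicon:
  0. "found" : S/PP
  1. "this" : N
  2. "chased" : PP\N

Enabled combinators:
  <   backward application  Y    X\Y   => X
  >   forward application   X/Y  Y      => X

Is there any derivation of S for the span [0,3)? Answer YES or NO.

[0,3] S   >
  [0,1] "found" : S/PP
  [1,3] PP   <
    [1,2] "this" : N
    [2,3] "chased" : PP\N

YES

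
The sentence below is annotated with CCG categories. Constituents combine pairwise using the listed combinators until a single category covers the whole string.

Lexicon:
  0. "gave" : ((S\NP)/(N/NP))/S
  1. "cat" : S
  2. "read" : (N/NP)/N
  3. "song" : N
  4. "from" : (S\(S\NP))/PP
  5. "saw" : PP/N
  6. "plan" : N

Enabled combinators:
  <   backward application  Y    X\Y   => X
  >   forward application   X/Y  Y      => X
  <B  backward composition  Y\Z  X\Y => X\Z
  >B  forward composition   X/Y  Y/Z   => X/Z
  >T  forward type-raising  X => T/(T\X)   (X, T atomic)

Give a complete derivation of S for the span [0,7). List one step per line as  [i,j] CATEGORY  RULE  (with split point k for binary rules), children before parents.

[0,7] S   <
  [0,4] S\NP   >
    [0,2] (S\NP)/(N/NP)   >
      [0,1] "gave" : ((S\NP)/(N/NP))/S
      [1,2] "cat" : S
    [2,4] N/NP   >
      [2,3] "read" : (N/NP)/N
      [3,4] "song" : N
  [4,7] S\(S\NP)   >
    [4,5] "from" : (S\(S\NP))/PP
    [5,7] PP   >
      [5,6] "saw" : PP/N
      [6,7] "plan" : N

[0,1] ((S\NP)/(N/NP))/S  lex  "gave"
[1,2] S  lex  "cat"
[0,2] (S\NP)/(N/NP)  >  k=1
[2,3] (N/NP)/N  lex  "read"
[3,4] N  lex  "song"
[2,4] N/NP  >  k=3
[0,4] S\NP  >  k=2
[4,5] (S\(S\NP))/PP  lex  "from"
[5,6] PP/N  lex  "saw"
[6,7] N  lex  "plan"
[5,7] PP  >  k=6
[4,7] S\(S\NP)  >  k=5
[0,7] S  <  k=4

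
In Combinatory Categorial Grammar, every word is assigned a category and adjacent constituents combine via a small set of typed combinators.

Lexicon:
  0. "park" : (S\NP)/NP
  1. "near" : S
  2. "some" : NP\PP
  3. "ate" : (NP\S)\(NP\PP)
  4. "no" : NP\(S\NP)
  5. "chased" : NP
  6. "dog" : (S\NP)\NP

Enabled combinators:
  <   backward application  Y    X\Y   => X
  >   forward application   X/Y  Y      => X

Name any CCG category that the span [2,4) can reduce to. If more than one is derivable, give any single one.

NP\S

[0,7] S   <
  [0,5] NP   <
    [0,4] S\NP   >
      [0,1] "park" : (S\NP)/NP
      [1,4] NP   <
        [1,2] "near" : S
        [2,4] NP\S   <
          [2,3] "some" : NP\PP
          [3,4] "ate" : (NP\S)\(NP\PP)
    [4,5] "no" : NP\(S\NP)
  [5,7] S\NP   <
    [5,6] "chased" : NP
    [6,7] "dog" : (S\NP)\NP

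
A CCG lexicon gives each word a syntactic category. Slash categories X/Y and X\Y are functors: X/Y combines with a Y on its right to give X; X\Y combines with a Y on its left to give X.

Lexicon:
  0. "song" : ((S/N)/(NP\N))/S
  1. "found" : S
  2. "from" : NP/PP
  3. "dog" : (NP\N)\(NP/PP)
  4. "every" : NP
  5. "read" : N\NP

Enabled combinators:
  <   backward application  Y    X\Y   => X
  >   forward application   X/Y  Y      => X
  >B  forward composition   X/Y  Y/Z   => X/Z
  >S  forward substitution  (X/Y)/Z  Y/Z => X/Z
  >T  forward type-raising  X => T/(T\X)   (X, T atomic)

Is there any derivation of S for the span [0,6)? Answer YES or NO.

[0,6] S   >
  [0,4] S/N   >
    [0,2] (S/N)/(NP\N)   >
      [0,1] "song" : ((S/N)/(NP\N))/S
      [1,2] "found" : S
    [2,4] NP\N   <
      [2,3] "from" : NP/PP
      [3,4] "dog" : (NP\N)\(NP/PP)
  [4,6] N   >
    [4,5] N/(N\NP)   >T
      [4,5] "every" : NP
    [5,6] "read" : N\NP

YES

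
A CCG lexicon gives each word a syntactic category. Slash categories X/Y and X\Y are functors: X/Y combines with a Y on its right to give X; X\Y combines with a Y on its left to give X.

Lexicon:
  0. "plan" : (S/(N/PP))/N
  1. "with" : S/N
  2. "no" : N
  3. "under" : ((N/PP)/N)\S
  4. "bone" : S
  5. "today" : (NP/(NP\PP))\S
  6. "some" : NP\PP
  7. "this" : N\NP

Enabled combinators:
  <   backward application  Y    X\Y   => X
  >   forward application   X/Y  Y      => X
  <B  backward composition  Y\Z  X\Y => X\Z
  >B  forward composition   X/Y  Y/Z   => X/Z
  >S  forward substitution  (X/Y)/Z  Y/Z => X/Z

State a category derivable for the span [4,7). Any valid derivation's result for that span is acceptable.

NP

[0,8] S   >
  [0,4] S/N   >S
    [0,1] "plan" : (S/(N/PP))/N
    [1,4] (N/PP)/N   <
      [1,3] S   >
        [1,2] "with" : S/N
        [2,3] "no" : N
      [3,4] "under" : ((N/PP)/N)\S
  [4,8] N   <
    [4,7] NP   >
      [4,6] NP/(NP\PP)   <
        [4,5] "bone" : S
        [5,6] "today" : (NP/(NP\PP))\S
      [6,7] "some" : NP\PP
    [7,8] "this" : N\NP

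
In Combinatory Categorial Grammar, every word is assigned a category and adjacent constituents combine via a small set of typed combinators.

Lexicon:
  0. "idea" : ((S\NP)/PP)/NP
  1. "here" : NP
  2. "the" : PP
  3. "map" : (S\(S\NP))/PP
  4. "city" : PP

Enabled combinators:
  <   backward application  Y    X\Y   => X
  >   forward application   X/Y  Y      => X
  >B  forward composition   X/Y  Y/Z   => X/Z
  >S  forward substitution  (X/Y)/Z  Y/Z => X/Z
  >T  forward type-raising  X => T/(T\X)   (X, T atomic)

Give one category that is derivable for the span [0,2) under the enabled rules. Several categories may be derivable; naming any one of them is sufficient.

(S\NP)/PP

[0,5] S   <
  [0,3] S\NP   >
    [0,2] (S\NP)/PP   >
      [0,1] "idea" : ((S\NP)/PP)/NP
      [1,2] "here" : NP
    [2,3] "the" : PP
  [3,5] S\(S\NP)   >
    [3,4] "map" : (S\(S\NP))/PP
    [4,5] "city" : PP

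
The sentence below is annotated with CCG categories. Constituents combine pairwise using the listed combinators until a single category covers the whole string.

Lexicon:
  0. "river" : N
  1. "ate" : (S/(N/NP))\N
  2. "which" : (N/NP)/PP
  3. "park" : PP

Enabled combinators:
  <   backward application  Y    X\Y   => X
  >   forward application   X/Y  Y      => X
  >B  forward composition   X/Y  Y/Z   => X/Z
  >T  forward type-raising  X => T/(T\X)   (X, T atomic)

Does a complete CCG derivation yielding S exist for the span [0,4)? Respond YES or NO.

YES

[0,4] S   >
  [0,2] S/(N/NP)   <
    [0,1] "river" : N
    [1,2] "ate" : (S/(N/NP))\N
  [2,4] N/NP   >
    [2,3] "which" : (N/NP)/PP
    [3,4] "park" : PP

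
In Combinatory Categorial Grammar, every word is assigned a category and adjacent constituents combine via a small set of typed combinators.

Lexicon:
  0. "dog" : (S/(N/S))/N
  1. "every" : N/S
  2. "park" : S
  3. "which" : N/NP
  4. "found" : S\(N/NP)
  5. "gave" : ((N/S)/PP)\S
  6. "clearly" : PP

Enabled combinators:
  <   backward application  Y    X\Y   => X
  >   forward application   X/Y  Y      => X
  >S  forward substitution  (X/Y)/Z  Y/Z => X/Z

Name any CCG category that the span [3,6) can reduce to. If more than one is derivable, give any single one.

(N/S)/PP

[0,7] S   >
  [0,3] S/(N/S)   >
    [0,1] "dog" : (S/(N/S))/N
    [1,3] N   >
      [1,2] "every" : N/S
      [2,3] "park" : S
  [3,7] N/S   >
    [3,6] (N/S)/PP   <
      [3,5] S   <
        [3,4] "which" : N/NP
        [4,5] "found" : S\(N/NP)
      [5,6] "gave" : ((N/S)/PP)\S
    [6,7] "clearly" : PP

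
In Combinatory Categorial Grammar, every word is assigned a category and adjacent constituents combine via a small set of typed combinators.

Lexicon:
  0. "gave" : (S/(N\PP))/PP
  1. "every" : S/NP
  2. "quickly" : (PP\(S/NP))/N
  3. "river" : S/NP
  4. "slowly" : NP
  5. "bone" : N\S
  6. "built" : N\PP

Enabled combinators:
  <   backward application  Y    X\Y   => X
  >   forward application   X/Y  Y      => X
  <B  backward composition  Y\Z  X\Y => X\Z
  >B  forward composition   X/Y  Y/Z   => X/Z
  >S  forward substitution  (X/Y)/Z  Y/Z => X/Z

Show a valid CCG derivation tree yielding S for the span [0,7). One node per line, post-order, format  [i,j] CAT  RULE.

[0,7] S   >
  [0,6] S/(N\PP)   >
    [0,1] "gave" : (S/(N\PP))/PP
    [1,6] PP   <
      [1,2] "every" : S/NP
      [2,6] PP\(S/NP)   >
        [2,3] "quickly" : (PP\(S/NP))/N
        [3,6] N   <
          [3,5] S   >
            [3,4] "river" : S/NP
            [4,5] "slowly" : NP
          [5,6] "bone" : N\S
  [6,7] "built" : N\PP

[0,1] (S/(N\PP))/PP  lex  "gave"
[1,2] S/NP  lex  "every"
[2,3] (PP\(S/NP))/N  lex  "quickly"
[3,4] S/NP  lex  "river"
[4,5] NP  lex  "slowly"
[3,5] S  >  k=4
[5,6] N\S  lex  "bone"
[3,6] N  <  k=5
[2,6] PP\(S/NP)  >  k=3
[1,6] PP  <  k=2
[0,6] S/(N\PP)  >  k=1
[6,7] N\PP  lex  "built"
[0,7] S  >  k=6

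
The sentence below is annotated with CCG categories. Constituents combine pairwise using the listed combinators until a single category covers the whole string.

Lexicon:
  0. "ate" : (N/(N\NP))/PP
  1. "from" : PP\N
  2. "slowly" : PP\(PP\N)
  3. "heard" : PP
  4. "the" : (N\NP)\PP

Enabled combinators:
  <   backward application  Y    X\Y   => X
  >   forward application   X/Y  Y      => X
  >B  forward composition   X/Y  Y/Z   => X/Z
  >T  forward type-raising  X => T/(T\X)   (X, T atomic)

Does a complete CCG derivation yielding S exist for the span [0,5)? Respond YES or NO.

NO

(N/(N\NP))/PP PP\N PP\(PP\N) PP (N\NP)\PP
CKY chart[0,5] = {N, N/(N\N), NP/(NP\N), PP/(PP\N), S/(S\N)}; S ∉ chart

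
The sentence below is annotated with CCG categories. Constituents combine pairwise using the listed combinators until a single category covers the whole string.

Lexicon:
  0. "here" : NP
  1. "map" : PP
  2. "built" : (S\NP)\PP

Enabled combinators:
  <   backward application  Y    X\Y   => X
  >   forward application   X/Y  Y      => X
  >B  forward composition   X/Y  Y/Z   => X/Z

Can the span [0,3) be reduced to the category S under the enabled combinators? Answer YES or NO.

[0,3] S   <
  [0,1] "here" : NP
  [1,3] S\NP   <
    [1,2] "map" : PP
    [2,3] "built" : (S\NP)\PP

YES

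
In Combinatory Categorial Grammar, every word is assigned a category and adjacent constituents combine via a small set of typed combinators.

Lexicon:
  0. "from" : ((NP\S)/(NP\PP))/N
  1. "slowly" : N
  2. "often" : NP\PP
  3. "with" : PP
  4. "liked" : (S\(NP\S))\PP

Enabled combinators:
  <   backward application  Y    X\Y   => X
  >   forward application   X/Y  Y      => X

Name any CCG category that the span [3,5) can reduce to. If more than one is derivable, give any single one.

[0,5] S   <
  [0,3] NP\S   >
    [0,2] (NP\S)/(NP\PP)   >
      [0,1] "from" : ((NP\S)/(NP\PP))/N
      [1,2] "slowly" : N
    [2,3] "often" : NP\PP
  [3,5] S\(NP\S)   <
    [3,4] "with" : PP
    [4,5] "liked" : (S\(NP\S))\PP

S\(NP\S)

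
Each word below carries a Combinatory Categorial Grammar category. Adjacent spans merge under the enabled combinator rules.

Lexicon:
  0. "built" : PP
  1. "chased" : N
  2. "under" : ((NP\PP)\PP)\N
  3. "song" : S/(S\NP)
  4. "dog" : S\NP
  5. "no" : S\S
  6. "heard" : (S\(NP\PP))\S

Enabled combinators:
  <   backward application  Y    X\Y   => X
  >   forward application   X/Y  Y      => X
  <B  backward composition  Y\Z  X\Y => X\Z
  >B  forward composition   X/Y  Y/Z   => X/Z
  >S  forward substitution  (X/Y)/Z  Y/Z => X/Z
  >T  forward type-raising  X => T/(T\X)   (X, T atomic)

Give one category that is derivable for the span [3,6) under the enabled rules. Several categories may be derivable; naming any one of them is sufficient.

S

[0,7] S   <
  [0,3] NP\PP   <
    [0,1] "built" : PP
    [1,3] (NP\PP)\PP   <
      [1,2] "chased" : N
      [2,3] "under" : ((NP\PP)\PP)\N
  [3,7] S\(NP\PP)   <
    [3,6] S   >
      [3,4] "song" : S/(S\NP)
      [4,6] S\NP   <B
        [4,5] "dog" : S\NP
        [5,6] "no" : S\S
    [6,7] "heard" : (S\(NP\PP))\S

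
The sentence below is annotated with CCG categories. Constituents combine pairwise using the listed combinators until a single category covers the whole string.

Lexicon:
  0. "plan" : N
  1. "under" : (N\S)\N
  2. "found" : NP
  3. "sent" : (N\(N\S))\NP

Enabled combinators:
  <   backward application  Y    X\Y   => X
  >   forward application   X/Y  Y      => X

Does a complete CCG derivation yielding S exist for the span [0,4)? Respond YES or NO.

NO

N (N\S)\N NP (N\(N\S))\NP
CKY chart[0,4] = {N}; S ∉ chart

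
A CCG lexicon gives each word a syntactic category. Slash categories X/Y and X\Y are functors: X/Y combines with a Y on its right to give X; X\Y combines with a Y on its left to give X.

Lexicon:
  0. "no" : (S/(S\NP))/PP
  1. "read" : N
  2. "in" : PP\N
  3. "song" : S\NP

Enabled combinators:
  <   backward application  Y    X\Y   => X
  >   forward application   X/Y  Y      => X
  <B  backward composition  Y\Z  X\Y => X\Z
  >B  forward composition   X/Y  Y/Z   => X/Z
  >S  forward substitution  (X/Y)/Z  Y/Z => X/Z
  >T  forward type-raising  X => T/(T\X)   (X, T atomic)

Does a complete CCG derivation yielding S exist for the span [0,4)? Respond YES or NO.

YES

[0,4] S   >
  [0,3] S/(S\NP)   >
    [0,1] "no" : (S/(S\NP))/PP
    [1,3] PP   >
      [1,2] PP/(PP\N)   >T
        [1,2] "read" : N
      [2,3] "in" : PP\N
  [3,4] "song" : S\NP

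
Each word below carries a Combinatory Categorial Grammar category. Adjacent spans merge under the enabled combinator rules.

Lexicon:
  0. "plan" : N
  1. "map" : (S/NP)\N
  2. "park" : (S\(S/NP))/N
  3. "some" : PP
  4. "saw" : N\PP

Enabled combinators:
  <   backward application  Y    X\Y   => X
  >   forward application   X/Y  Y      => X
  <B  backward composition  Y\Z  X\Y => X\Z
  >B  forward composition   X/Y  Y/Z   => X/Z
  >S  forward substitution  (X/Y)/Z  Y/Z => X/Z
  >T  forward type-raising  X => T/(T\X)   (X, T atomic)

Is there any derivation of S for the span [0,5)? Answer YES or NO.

[0,5] S   <
  [0,2] S/NP   <
    [0,1] "plan" : N
    [1,2] "map" : (S/NP)\N
  [2,5] S\(S/NP)   >
    [2,3] "park" : (S\(S/NP))/N
    [3,5] N   >
      [3,4] N/(N\PP)   >T
        [3,4] "some" : PP
      [4,5] "saw" : N\PP

YES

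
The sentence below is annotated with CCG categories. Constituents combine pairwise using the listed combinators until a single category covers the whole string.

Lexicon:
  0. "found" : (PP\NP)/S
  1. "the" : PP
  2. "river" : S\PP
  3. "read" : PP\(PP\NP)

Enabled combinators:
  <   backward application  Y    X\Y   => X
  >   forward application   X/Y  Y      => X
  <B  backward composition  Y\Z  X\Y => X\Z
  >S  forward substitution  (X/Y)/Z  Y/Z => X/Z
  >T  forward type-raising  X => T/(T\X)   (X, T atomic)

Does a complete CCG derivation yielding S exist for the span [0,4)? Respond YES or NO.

NO

(PP\NP)/S PP S\PP PP\(PP\NP)
CKY chart[0,4] = {N/(N\PP), NP/(NP\PP), PP, PP/(PP\PP), S/(S\PP)}; S ∉ chart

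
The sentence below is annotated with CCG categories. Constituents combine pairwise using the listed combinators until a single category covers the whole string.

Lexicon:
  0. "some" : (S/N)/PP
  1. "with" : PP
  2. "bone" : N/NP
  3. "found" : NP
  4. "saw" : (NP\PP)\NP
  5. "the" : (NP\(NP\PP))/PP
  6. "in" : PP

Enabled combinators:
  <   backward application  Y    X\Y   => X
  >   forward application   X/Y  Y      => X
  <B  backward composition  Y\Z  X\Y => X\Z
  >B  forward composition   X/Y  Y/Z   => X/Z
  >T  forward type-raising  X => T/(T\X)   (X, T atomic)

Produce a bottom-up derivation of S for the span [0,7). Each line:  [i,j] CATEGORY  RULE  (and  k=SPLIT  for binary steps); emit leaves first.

[0,7] S   >
  [0,2] S/N   >
    [0,1] "some" : (S/N)/PP
    [1,2] "with" : PP
  [2,7] N   >
    [2,3] "bone" : N/NP
    [3,7] NP   <
      [3,5] NP\PP   <
        [3,4] "found" : NP
        [4,5] "saw" : (NP\PP)\NP
      [5,7] NP\(NP\PP)   >
        [5,6] "the" : (NP\(NP\PP))/PP
        [6,7] "in" : PP

[0,1] (S/N)/PP  lex  "some"
[1,2] PP  lex  "with"
[0,2] S/N  >  k=1
[2,3] N/NP  lex  "bone"
[3,4] NP  lex  "found"
[4,5] (NP\PP)\NP  lex  "saw"
[3,5] NP\PP  <  k=4
[5,6] (NP\(NP\PP))/PP  lex  "the"
[6,7] PP  lex  "in"
[5,7] NP\(NP\PP)  >  k=6
[3,7] NP  <  k=5
[2,7] N  >  k=3
[0,7] S  >  k=2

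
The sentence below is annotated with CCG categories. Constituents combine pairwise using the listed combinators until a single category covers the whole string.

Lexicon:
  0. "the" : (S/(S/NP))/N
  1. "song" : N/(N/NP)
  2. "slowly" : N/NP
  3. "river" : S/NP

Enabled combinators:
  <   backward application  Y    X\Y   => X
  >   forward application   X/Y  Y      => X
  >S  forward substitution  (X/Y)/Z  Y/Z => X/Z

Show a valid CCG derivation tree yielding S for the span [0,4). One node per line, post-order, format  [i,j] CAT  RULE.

[0,4] S   >
  [0,3] S/(S/NP)   >
    [0,1] "the" : (S/(S/NP))/N
    [1,3] N   >
      [1,2] "song" : N/(N/NP)
      [2,3] "slowly" : N/NP
  [3,4] "river" : S/NP

[0,1] (S/(S/NP))/N  lex  "the"
[1,2] N/(N/NP)  lex  "song"
[2,3] N/NP  lex  "slowly"
[1,3] N  >  k=2
[0,3] S/(S/NP)  >  k=1
[3,4] S/NP  lex  "river"
[0,4] S  >  k=3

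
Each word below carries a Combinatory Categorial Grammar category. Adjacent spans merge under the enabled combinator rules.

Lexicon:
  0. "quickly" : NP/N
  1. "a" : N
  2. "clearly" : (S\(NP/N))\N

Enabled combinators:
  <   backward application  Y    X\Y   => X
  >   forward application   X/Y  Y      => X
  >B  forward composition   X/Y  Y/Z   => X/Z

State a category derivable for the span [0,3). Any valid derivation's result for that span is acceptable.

[0,3] S   <
  [0,1] "quickly" : NP/N
  [1,3] S\(NP/N)   <
    [1,2] "a" : N
    [2,3] "clearly" : (S\(NP/N))\N

S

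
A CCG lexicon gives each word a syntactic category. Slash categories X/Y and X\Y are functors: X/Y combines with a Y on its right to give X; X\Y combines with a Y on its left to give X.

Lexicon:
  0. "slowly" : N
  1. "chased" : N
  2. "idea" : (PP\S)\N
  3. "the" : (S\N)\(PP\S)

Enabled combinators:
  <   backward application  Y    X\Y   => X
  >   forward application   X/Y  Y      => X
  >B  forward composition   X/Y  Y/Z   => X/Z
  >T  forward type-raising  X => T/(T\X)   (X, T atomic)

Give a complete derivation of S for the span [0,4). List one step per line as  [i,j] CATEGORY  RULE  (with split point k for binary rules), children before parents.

[0,1] N  lex  "slowly"
[0,1] S/(S\N)  >T
[1,2] N  lex  "chased"
[2,3] (PP\S)\N  lex  "idea"
[1,3] PP\S  <  k=2
[3,4] (S\N)\(PP\S)  lex  "the"
[1,4] S\N  <  k=3
[0,4] S  >  k=1

[0,4] S   >
  [0,1] S/(S\N)   >T
    [0,1] "slowly" : N
  [1,4] S\N   <
    [1,3] PP\S   <
      [1,2] "chased" : N
      [2,3] "idea" : (PP\S)\N
    [3,4] "the" : (S\N)\(PP\S)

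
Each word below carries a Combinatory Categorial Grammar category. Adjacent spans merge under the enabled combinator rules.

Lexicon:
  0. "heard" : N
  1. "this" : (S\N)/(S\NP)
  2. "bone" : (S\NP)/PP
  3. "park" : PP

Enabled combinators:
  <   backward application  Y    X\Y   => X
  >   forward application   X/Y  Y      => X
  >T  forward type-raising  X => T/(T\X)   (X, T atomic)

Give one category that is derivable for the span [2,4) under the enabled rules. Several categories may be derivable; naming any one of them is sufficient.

S\NP

[0,4] S   <
  [0,1] "heard" : N
  [1,4] S\N   >
    [1,2] "this" : (S\N)/(S\NP)
    [2,4] S\NP   >
      [2,3] "bone" : (S\NP)/PP
      [3,4] "park" : PP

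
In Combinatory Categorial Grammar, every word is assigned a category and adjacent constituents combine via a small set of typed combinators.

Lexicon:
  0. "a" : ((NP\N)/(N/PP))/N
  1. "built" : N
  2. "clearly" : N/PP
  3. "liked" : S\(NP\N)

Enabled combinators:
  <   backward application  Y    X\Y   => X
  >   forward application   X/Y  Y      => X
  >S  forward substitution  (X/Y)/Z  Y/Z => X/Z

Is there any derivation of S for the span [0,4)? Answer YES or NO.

[0,4] S   <
  [0,3] NP\N   >
    [0,2] (NP\N)/(N/PP)   >
      [0,1] "a" : ((NP\N)/(N/PP))/N
      [1,2] "built" : N
    [2,3] "clearly" : N/PP
  [3,4] "liked" : S\(NP\N)

YES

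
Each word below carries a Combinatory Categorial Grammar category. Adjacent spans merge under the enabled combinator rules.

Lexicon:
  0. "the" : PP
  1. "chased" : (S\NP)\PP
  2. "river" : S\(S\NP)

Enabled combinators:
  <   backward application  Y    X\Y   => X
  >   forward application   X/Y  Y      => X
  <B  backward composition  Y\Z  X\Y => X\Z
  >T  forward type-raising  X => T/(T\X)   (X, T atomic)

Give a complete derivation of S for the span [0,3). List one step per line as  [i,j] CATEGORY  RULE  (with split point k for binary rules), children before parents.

[0,3] S   <
  [0,1] "the" : PP
  [1,3] S\PP   <B
    [1,2] "chased" : (S\NP)\PP
    [2,3] "river" : S\(S\NP)

[0,1] PP  lex  "the"
[1,2] (S\NP)\PP  lex  "chased"
[2,3] S\(S\NP)  lex  "river"
[1,3] S\PP  <B  k=2
[0,3] S  <  k=1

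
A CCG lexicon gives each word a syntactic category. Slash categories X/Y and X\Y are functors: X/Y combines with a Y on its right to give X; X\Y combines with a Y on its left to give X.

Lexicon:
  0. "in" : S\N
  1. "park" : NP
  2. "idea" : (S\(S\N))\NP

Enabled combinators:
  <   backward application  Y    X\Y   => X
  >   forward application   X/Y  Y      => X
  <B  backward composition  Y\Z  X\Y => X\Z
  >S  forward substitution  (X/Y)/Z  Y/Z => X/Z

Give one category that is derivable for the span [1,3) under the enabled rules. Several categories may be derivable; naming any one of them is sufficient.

S\(S\N)

[0,3] S   <
  [0,1] "in" : S\N
  [1,3] S\(S\N)   <
    [1,2] "park" : NP
    [2,3] "idea" : (S\(S\N))\NP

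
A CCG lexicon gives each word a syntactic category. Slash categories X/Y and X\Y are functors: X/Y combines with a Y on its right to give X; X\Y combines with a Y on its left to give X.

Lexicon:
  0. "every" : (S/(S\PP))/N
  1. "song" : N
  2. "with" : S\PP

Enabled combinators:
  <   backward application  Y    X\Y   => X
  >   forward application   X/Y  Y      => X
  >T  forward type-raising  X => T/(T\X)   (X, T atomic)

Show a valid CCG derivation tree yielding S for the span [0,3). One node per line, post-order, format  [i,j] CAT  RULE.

[0,1] (S/(S\PP))/N  lex  "every"
[1,2] N  lex  "song"
[0,2] S/(S\PP)  >  k=1
[2,3] S\PP  lex  "with"
[0,3] S  >  k=2

[0,3] S   >
  [0,2] S/(S\PP)   >
    [0,1] "every" : (S/(S\PP))/N
    [1,2] "song" : N
  [2,3] "with" : S\PP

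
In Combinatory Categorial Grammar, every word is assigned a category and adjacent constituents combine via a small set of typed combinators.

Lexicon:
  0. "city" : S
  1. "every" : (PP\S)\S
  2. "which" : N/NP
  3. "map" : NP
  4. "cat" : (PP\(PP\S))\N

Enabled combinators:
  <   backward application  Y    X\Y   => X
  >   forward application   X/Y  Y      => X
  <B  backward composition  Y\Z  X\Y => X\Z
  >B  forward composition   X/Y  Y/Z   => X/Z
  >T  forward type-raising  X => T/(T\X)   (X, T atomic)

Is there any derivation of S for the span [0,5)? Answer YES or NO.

S (PP\S)\S N/NP NP (PP\(PP\S))\N
CKY chart[0,5] = {N/(N\PP), NP/(NP\PP), PP, PP/(PP\PP), S/(S\PP)}; S ∉ chart

NO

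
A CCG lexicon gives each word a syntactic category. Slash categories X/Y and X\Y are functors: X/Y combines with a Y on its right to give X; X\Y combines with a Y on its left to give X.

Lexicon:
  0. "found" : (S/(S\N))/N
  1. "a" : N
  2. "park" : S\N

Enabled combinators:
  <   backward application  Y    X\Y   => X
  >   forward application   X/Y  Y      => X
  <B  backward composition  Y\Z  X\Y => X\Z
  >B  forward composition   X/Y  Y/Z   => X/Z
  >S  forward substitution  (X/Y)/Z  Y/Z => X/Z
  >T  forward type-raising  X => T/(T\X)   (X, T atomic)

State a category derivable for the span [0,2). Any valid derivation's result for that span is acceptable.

S/(S\N)

[0,3] S   >
  [0,2] S/(S\N)   >
    [0,1] "found" : (S/(S\N))/N
    [1,2] "a" : N
  [2,3] "park" : S\N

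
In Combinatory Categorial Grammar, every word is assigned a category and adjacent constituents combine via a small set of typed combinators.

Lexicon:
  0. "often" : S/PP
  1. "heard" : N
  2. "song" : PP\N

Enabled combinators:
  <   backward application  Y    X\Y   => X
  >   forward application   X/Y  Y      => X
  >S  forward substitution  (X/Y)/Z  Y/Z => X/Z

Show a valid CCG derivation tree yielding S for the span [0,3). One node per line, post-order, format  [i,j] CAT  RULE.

[0,3] S   >
  [0,1] "often" : S/PP
  [1,3] PP   <
    [1,2] "heard" : N
    [2,3] "song" : PP\N

[0,1] S/PP  lex  "often"
[1,2] N  lex  "heard"
[2,3] PP\N  lex  "song"
[1,3] PP  <  k=2
[0,3] S  >  k=1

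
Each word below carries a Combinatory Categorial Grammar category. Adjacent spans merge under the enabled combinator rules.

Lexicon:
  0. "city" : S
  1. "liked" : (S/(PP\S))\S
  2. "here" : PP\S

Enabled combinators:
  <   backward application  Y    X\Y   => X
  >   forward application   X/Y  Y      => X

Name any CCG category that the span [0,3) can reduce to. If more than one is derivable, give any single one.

S

[0,3] S   >
  [0,2] S/(PP\S)   <
    [0,1] "city" : S
    [1,2] "liked" : (S/(PP\S))\S
  [2,3] "here" : PP\S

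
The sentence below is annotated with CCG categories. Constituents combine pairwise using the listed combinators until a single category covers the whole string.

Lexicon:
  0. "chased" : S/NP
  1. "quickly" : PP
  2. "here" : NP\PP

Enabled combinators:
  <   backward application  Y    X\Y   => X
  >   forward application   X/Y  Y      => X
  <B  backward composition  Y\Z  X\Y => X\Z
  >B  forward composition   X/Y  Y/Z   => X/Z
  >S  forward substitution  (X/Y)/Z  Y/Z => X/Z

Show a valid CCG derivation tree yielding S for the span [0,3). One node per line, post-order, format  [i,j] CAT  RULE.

[0,1] S/NP  lex  "chased"
[1,2] PP  lex  "quickly"
[2,3] NP\PP  lex  "here"
[1,3] NP  <  k=2
[0,3] S  >  k=1

[0,3] S   >
  [0,1] "chased" : S/NP
  [1,3] NP   <
    [1,2] "quickly" : PP
    [2,3] "here" : NP\PP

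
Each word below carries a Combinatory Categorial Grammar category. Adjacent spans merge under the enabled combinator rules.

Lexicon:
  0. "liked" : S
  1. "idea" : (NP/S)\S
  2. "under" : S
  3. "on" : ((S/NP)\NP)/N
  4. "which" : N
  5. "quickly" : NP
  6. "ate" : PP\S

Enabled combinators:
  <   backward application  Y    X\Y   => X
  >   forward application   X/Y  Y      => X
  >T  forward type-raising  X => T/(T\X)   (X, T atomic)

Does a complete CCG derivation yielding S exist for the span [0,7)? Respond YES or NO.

NO

S (NP/S)\S S ((S/NP)\NP)/N N NP PP\S
CKY chart[0,7] = {N/(N\PP), NP/(NP\PP), PP, PP/(PP\PP), S/(S\PP)}; S ∉ chart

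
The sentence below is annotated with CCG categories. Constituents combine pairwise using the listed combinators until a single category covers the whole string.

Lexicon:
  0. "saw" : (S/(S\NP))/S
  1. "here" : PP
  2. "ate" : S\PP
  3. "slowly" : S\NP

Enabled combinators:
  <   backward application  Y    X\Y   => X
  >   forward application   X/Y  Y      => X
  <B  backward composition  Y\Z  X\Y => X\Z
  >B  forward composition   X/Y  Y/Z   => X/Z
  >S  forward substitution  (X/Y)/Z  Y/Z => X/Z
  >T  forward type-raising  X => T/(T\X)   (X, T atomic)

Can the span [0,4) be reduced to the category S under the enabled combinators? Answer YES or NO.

YES

[0,4] S   >
  [0,3] S/(S\NP)   >
    [0,1] "saw" : (S/(S\NP))/S
    [1,3] S   >
      [1,2] S/(S\PP)   >T
        [1,2] "here" : PP
      [2,3] "ate" : S\PP
  [3,4] "slowly" : S\NP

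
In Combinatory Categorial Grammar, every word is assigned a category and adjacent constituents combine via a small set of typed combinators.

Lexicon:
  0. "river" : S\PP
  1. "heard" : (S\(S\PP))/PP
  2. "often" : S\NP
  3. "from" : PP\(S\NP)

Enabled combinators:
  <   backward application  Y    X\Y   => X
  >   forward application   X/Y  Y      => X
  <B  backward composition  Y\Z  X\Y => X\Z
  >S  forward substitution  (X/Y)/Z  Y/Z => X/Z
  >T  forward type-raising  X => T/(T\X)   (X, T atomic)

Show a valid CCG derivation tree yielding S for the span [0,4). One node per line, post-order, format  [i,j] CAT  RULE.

[0,4] S   <
  [0,1] "river" : S\PP
  [1,4] S\(S\PP)   >
    [1,2] "heard" : (S\(S\PP))/PP
    [2,4] PP   <
      [2,3] "often" : S\NP
      [3,4] "from" : PP\(S\NP)

[0,1] S\PP  lex  "river"
[1,2] (S\(S\PP))/PP  lex  "heard"
[2,3] S\NP  lex  "often"
[3,4] PP\(S\NP)  lex  "from"
[2,4] PP  <  k=3
[1,4] S\(S\PP)  >  k=2
[0,4] S  <  k=1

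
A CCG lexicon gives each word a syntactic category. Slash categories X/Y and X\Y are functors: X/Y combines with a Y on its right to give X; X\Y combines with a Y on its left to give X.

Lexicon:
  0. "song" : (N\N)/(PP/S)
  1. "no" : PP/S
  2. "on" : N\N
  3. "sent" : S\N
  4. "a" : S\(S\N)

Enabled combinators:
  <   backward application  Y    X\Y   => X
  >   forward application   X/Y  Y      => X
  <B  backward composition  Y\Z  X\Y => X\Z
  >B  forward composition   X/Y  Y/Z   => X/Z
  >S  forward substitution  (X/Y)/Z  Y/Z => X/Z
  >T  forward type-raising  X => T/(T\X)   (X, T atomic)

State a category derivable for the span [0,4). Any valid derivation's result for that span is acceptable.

S\N

[0,5] S   <
  [0,4] S\N   <B
    [0,2] N\N   >
      [0,1] "song" : (N\N)/(PP/S)
      [1,2] "no" : PP/S
    [2,4] S\N   <B
      [2,3] "on" : N\N
      [3,4] "sent" : S\N
  [4,5] "a" : S\(S\N)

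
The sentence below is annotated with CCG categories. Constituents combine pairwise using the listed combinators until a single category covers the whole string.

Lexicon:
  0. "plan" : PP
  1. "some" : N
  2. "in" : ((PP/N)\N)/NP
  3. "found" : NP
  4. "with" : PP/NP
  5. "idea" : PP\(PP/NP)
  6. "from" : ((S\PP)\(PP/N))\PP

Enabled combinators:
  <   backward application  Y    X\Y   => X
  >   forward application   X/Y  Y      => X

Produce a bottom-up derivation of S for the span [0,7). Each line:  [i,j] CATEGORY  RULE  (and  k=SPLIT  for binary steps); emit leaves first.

[0,7] S   <
  [0,1] "plan" : PP
  [1,7] S\PP   <
    [1,4] PP/N   <
      [1,2] "some" : N
      [2,4] (PP/N)\N   >
        [2,3] "in" : ((PP/N)\N)/NP
        [3,4] "found" : NP
    [4,7] (S\PP)\(PP/N)   <
      [4,6] PP   <
        [4,5] "with" : PP/NP
        [5,6] "idea" : PP\(PP/NP)
      [6,7] "from" : ((S\PP)\(PP/N))\PP

[0,1] PP  lex  "plan"
[1,2] N  lex  "some"
[2,3] ((PP/N)\N)/NP  lex  "in"
[3,4] NP  lex  "found"
[2,4] (PP/N)\N  >  k=3
[1,4] PP/N  <  k=2
[4,5] PP/NP  lex  "with"
[5,6] PP\(PP/NP)  lex  "idea"
[4,6] PP  <  k=5
[6,7] ((S\PP)\(PP/N))\PP  lex  "from"
[4,7] (S\PP)\(PP/N)  <  k=6
[1,7] S\PP  <  k=4
[0,7] S  <  k=1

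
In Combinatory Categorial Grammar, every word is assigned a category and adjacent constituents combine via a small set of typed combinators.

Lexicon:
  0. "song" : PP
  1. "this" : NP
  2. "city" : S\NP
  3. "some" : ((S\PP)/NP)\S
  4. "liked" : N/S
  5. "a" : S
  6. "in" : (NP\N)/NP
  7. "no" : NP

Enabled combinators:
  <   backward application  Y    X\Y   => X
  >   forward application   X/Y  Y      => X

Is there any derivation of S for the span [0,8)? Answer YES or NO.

[0,8] S   <
  [0,1] "song" : PP
  [1,8] S\PP   >
    [1,4] (S\PP)/NP   <
      [1,3] S   <
        [1,2] "this" : NP
        [2,3] "city" : S\NP
      [3,4] "some" : ((S\PP)/NP)\S
    [4,8] NP   <
      [4,6] N   >
        [4,5] "liked" : N/S
        [5,6] "a" : S
      [6,8] NP\N   >
        [6,7] "in" : (NP\N)/NP
        [7,8] "no" : NP

YES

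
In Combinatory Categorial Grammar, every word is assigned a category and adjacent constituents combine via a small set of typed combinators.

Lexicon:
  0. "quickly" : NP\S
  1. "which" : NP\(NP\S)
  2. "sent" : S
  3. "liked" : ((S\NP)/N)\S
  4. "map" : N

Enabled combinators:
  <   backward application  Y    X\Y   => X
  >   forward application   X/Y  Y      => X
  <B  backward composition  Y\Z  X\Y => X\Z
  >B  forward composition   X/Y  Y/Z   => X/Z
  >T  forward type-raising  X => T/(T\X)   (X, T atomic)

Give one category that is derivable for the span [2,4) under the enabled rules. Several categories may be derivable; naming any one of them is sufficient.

(S\NP)/N

[0,5] S   <
  [0,2] NP   <
    [0,1] "quickly" : NP\S
    [1,2] "which" : NP\(NP\S)
  [2,5] S\NP   >
    [2,4] (S\NP)/N   <
      [2,3] "sent" : S
      [3,4] "liked" : ((S\NP)/N)\S
    [4,5] "map" : N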